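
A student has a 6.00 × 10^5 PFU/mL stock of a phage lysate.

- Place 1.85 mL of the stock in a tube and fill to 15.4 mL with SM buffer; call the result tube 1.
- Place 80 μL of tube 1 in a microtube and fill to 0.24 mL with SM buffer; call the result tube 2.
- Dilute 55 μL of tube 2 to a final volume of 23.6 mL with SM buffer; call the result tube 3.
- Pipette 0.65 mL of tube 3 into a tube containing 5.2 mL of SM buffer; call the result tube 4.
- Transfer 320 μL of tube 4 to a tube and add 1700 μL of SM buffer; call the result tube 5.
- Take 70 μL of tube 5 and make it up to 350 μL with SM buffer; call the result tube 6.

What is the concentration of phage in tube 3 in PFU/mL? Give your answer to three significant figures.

Step 1: 1.85 mL brought to 15.4 mL → factor 15.4/1.85 = 8.3243
Step 2: 80 μL brought to 0.24 mL → factor 240/80 = 3
Step 3: 55 μL brought to 23.6 mL → factor 23600/55 = 429.09
Dilution factor through tube 3 = 8.3243 × 3 × 429.09 = 10716
[tube 3] = 6.00 × 10^5 PFU/mL / 10716 = 56.0 PFU/mL

56.0 PFU/mL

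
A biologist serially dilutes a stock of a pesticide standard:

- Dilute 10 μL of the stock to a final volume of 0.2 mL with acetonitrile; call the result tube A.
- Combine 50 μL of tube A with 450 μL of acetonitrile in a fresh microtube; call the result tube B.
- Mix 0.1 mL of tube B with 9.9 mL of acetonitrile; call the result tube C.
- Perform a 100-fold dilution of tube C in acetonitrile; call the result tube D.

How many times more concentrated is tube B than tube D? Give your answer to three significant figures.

1.00 × 10^4

Step 1: 10 μL brought to 0.2 mL → factor 200/10 = 20
Step 2: 50 μL + 450 μL = 500 μL total → factor 500/50 = 10
Step 3: 0.1 mL + 9.9 mL = 10 mL total → factor 10/0.1 = 100
Step 4: 100-fold → factor 100
Dilution factor to tube B = 200; to tube D = 2 × 10^6
[tube B]/[tube D] = (factor to tube D)/(factor to tube B) = 2 × 10^6/200 = 1.00 × 10^4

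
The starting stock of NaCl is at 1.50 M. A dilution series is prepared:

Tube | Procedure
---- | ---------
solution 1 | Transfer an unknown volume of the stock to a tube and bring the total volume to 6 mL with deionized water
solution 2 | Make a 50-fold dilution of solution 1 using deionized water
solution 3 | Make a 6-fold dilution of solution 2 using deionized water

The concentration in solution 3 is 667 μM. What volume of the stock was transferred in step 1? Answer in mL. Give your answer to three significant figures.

Step 1: v brought to 6 mL → factor = 6 mL/v
Step 2: 50-fold → factor 50
Step 3: 6-fold → factor 6
Product of known-step factors = 300
Overall factor = 1.50 M / (667 μM) = 2248.9
Step-1 factor = 2248.9 / 300 = 7.4963
v = 6 mL / 7.4963 = 0.800 mL

0.800 mL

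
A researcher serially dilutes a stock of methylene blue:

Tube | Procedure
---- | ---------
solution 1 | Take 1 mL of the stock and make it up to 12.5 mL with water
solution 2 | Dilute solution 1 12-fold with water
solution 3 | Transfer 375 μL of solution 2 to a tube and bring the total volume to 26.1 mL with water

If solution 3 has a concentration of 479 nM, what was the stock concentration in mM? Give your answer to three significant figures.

5.00 mM

Step 1: 1 mL brought to 12.5 mL → factor 12.5/1 = 12.5
Step 2: 12-fold → factor 12
Step 3: 375 μL brought to 26.1 mL → factor 26100/375 = 69.6
Overall dilution factor = 12.5 × 12 × 69.6 = 10440
Stock = 479 nM × 10440 = 5.001 × 10^6 nM = 5.00 mM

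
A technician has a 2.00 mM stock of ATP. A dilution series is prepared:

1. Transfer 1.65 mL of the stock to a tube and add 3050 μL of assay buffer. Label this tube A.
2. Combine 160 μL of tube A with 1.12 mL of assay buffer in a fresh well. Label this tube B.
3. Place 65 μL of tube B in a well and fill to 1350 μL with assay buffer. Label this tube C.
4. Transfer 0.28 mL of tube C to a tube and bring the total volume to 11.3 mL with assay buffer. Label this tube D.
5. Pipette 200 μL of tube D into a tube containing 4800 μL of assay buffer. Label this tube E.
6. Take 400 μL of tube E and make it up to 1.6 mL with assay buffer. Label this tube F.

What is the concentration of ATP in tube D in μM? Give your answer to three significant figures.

0.105 μM

Step 1: 1.65 mL + 3050 μL = 4.7 mL total → factor 4.7/1.65 = 2.8485
Step 2: 160 μL + 1.12 mL = 1280 μL total → factor 1280/160 = 8
Step 3: 65 μL brought to 1350 μL → factor 1350/65 = 20.769
Step 4: 0.28 mL brought to 11.3 mL → factor 11.3/0.28 = 40.357
Dilution factor through tube D = 2.8485 × 8 × 20.769 × 40.357 = 19100
[tube D] = 2.00 mM / 19100 = 0.0001047 mM = 0.105 μM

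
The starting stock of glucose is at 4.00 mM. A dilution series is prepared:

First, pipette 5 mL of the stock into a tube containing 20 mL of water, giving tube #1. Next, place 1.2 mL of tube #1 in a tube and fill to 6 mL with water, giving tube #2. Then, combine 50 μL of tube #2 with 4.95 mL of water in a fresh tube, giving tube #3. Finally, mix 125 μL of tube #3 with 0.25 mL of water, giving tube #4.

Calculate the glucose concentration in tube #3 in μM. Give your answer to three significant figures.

1.60 μM

Step 1: 5 mL + 20 mL = 25 mL total → factor 25/5 = 5
Step 2: 1.2 mL brought to 6 mL → factor 6/1.2 = 5
Step 3: 50 μL + 4.95 mL = 5000 μL total → factor 5000/50 = 100
Dilution factor through tube #3 = 5 × 5 × 100 = 2500
[tube #3] = 4.00 mM / 2500 = 0.001600 mM = 1.60 μM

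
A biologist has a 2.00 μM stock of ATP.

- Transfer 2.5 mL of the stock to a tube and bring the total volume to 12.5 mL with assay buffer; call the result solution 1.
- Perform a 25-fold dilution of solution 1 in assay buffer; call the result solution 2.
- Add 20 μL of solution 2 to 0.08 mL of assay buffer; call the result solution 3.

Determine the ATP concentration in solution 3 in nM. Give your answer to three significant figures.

3.20 nM

Step 1: 2.5 mL brought to 12.5 mL → factor 12.5/2.5 = 5
Step 2: 25-fold → factor 25
Step 3: 20 μL + 0.08 mL = 100 μL total → factor 100/20 = 5
Overall dilution factor = 5 × 25 × 5 = 625
Final = 2.00 μM / 625 = 0.003200 μM = 3.20 nM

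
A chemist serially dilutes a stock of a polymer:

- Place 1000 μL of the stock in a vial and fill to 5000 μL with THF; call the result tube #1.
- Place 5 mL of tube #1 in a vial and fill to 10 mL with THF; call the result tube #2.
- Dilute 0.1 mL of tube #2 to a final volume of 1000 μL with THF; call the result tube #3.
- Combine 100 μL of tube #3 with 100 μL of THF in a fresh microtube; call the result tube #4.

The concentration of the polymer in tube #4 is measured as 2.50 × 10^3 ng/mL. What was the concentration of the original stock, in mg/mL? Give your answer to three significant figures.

Step 1: 1000 μL brought to 5000 μL → factor 5000/1000 = 5
Step 2: 5 mL brought to 10 mL → factor 10/5 = 2
Step 3: 0.1 mL brought to 1000 μL → factor 1/0.1 = 10
Step 4: 100 μL + 100 μL = 200 μL total → factor 200/100 = 2
Overall dilution factor = 5 × 2 × 10 × 2 = 200
Stock = 2.50 × 10^3 ng/mL × 200 = 5.000 × 10^5 ng/mL = 0.500 mg/mL

0.500 mg/mL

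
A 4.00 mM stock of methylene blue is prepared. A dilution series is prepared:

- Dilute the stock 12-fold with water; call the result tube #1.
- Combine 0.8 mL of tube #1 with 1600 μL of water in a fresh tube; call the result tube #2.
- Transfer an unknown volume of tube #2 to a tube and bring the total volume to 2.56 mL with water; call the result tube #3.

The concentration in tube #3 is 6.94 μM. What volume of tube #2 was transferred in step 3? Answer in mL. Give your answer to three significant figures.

0.160 mL

Step 1: 12-fold → factor 12
Step 2: 0.8 mL + 1600 μL = 2.4 mL total → factor 2.4/0.8 = 3
Step 3: v brought to 2.56 mL → factor = 2.56 mL/v
Product of known-step factors = 36
Overall factor = 4.00 mM / (6.94 μM) = 576.37
Step-3 factor = 576.37 / 36 = 16.01
v = 2.56 mL / 16.01 = 0.160 mL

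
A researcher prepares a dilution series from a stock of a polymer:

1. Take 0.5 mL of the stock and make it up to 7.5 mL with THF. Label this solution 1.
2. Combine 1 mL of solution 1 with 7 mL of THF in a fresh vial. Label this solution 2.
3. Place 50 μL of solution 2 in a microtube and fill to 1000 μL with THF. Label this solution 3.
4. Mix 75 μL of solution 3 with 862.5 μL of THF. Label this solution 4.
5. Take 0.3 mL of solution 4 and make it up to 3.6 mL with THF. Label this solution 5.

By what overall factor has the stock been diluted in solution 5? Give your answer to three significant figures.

Step 1: 0.5 mL brought to 7.5 mL → factor 7.5/0.5 = 15
Step 2: 1 mL + 7 mL = 8 mL total → factor 8/1 = 8
Step 3: 50 μL brought to 1000 μL → factor 1000/50 = 20
Step 4: 75 μL + 862.5 μL = 937.5 μL total → factor 937.5/75 = 12.5
Step 5: 0.3 mL brought to 3.6 mL → factor 3.6/0.3 = 12
Overall dilution factor = 15 × 8 × 20 × 12.5 × 12 = 3.6 × 10^5

3.60 × 10^5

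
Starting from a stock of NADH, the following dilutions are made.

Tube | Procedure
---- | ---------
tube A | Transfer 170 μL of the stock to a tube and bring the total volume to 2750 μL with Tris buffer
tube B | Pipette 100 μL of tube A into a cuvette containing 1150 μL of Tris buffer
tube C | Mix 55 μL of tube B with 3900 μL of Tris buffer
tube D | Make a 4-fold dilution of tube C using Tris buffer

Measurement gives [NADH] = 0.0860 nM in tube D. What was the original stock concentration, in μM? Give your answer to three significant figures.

Step 1: 170 μL brought to 2750 μL → factor 2750/170 = 16.176
Step 2: 100 μL + 1150 μL = 1250 μL total → factor 1250/100 = 12.5
Step 3: 55 μL + 3900 μL = 3955 μL total → factor 3955/55 = 71.909
Step 4: 4-fold → factor 4
Overall dilution factor = 16.176 × 12.5 × 71.909 × 4 = 58162
Stock = 0.0860 nM × 58162 = 5002 nM = 5.00 μM

5.00 μM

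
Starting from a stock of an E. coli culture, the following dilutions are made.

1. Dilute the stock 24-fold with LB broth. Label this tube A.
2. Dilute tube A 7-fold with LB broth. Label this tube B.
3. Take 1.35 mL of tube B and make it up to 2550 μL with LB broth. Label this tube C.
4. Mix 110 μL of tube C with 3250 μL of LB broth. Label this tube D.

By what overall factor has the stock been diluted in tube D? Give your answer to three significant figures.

Step 1: 24-fold → factor 24
Step 2: 7-fold → factor 7
Step 3: 1.35 mL brought to 2550 μL → factor 2.55/1.35 = 1.8889
Step 4: 110 μL + 3250 μL = 3360 μL total → factor 3360/110 = 30.545
Overall dilution factor = 24 × 7 × 1.8889 × 30.545 = 9693.1

9.69 × 10^3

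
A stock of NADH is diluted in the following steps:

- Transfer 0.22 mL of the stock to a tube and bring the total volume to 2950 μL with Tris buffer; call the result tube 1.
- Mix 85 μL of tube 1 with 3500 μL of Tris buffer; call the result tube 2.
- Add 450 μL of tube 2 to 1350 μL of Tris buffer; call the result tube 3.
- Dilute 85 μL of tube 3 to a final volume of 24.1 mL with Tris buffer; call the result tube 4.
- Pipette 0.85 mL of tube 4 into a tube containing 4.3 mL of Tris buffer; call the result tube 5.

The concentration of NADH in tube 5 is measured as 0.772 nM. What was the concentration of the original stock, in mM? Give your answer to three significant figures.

3.00 mM

Step 1: 0.22 mL brought to 2950 μL → factor 2.95/0.22 = 13.409
Step 2: 85 μL + 3500 μL = 3585 μL total → factor 3585/85 = 42.176
Step 3: 450 μL + 1350 μL = 1800 μL total → factor 1800/450 = 4
Step 4: 85 μL brought to 24.1 mL → factor 24100/85 = 283.53
Step 5: 0.85 mL + 4.3 mL = 5.15 mL total → factor 5.15/0.85 = 6.0588
Overall dilution factor = 13.409 × 42.176 × 4 × 283.53 × 6.0588 = 3.8861 × 10^6
Stock = 0.772 nM × 3.8861 × 10^6 = 3.000 × 10^6 nM = 3.00 mM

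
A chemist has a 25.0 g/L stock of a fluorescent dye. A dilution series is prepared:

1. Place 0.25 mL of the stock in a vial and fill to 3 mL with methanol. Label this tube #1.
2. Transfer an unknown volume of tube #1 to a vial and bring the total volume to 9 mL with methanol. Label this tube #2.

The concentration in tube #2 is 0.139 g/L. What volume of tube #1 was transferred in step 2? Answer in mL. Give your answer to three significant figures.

0.600 mL

Step 1: 0.25 mL brought to 3 mL → factor 3/0.25 = 12
Step 2: v brought to 9 mL → factor = 9 mL/v
Product of known-step factors = 12
Overall factor = 25.0 g/L / (0.139 g/L) = 179.86
Step-2 factor = 179.86 / 12 = 14.988
v = 9 mL / 14.988 = 0.600 mL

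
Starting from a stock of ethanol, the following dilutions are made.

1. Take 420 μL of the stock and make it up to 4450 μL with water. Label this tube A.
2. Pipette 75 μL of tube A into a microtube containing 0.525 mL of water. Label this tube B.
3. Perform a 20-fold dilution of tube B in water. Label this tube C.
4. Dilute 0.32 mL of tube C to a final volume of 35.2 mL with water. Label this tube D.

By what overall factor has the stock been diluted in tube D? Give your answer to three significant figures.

Step 1: 420 μL brought to 4450 μL → factor 4450/420 = 10.595
Step 2: 75 μL + 0.525 mL = 600 μL total → factor 600/75 = 8
Step 3: 20-fold → factor 20
Step 4: 0.32 mL brought to 35.2 mL → factor 35.2/0.32 = 110
Overall dilution factor = 10.595 × 8 × 20 × 110 = 1.8648 × 10^5

1.86 × 10^5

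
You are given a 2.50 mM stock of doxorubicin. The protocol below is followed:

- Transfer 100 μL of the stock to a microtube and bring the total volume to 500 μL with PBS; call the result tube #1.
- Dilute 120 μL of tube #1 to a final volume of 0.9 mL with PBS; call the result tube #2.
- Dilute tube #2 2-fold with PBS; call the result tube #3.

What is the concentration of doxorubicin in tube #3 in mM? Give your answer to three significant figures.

0.0333 mM

Step 1: 100 μL brought to 500 μL → factor 500/100 = 5
Step 2: 120 μL brought to 0.9 mL → factor 900/120 = 7.5
Step 3: 2-fold → factor 2
Overall dilution factor = 5 × 7.5 × 2 = 75
Final = 2.50 mM / 75 = 0.0333 mM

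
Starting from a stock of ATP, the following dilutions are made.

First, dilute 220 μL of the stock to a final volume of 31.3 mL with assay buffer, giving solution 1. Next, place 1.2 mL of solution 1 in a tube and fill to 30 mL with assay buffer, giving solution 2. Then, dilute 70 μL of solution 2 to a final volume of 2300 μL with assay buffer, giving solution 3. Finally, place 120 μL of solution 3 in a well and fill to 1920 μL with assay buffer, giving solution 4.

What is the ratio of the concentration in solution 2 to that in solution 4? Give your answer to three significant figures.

526

Step 1: 220 μL brought to 31.3 mL → factor 31300/220 = 142.27
Step 2: 1.2 mL brought to 30 mL → factor 30/1.2 = 25
Step 3: 70 μL brought to 2300 μL → factor 2300/70 = 32.857
Step 4: 120 μL brought to 1920 μL → factor 1920/120 = 16
Dilution factor to solution 2 = 3556.8; to solution 4 = 1.8699 × 10^6
[solution 2]/[solution 4] = (factor to solution 4)/(factor to solution 2) = 1.8699 × 10^6/3556.8 = 526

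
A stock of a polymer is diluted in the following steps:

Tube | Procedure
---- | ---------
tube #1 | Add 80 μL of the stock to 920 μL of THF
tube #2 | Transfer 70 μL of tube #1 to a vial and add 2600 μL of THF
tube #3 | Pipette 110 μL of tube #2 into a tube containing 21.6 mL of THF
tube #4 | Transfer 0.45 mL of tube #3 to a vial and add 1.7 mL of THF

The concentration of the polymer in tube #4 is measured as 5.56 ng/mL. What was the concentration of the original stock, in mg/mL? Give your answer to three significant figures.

2.50 mg/mL

Step 1: 80 μL + 920 μL = 1000 μL total → factor 1000/80 = 12.5
Step 2: 70 μL + 2600 μL = 2670 μL total → factor 2670/70 = 38.143
Step 3: 110 μL + 21.6 mL = 21710 μL total → factor 21710/110 = 197.36
Step 4: 0.45 mL + 1.7 mL = 2.15 mL total → factor 2.15/0.45 = 4.7778
Overall dilution factor = 12.5 × 38.143 × 197.36 × 4.7778 = 4.4959 × 10^5
Stock = 5.56 ng/mL × 4.4959 × 10^5 = 2.500 × 10^6 ng/mL = 2.50 mg/mL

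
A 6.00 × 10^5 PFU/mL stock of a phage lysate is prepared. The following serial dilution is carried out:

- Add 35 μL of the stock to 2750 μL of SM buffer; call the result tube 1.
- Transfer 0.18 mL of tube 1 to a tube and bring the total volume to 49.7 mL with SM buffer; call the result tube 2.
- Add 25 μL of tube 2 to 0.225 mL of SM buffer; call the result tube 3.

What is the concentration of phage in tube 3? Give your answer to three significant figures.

Step 1: 35 μL + 2750 μL = 2785 μL total → factor 2785/35 = 79.571
Step 2: 0.18 mL brought to 49.7 mL → factor 49.7/0.18 = 276.11
Step 3: 25 μL + 0.225 mL = 250 μL total → factor 250/25 = 10
Overall dilution factor = 79.571 × 276.11 × 10 = 2.1971 × 10^5
Final = 6.00 × 10^5 PFU/mL / 2.1971 × 10^5 = 2.73 PFU/mL

2.73 PFU/mL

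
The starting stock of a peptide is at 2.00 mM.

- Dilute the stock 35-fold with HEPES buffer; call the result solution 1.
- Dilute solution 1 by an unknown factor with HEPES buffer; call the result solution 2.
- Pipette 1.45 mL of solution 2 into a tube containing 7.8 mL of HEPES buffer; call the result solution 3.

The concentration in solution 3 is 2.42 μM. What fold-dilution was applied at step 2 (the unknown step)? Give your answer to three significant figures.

Step 1: 35-fold → factor 35
Step 2: unknown factor x
Step 3: 1.45 mL + 7.8 mL = 9.25 mL total → factor 9.25/1.45 = 6.3793
Product of known-step factors = 223.28
Overall factor = 2.00 mM / (2.42 μM) = 826.45
x = 826.45 / 223.28 = 3.70

3.70-fold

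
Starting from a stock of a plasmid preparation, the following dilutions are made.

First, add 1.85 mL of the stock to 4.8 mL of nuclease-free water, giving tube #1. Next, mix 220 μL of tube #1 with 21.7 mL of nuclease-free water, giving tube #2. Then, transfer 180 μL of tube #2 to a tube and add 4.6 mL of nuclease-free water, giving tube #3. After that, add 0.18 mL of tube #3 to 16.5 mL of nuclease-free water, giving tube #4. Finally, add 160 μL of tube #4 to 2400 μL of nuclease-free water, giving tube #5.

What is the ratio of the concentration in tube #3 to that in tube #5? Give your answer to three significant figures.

Step 1: 1.85 mL + 4.8 mL = 6.65 mL total → factor 6.65/1.85 = 3.5946
Step 2: 220 μL + 21.7 mL = 21920 μL total → factor 21920/220 = 99.636
Step 3: 180 μL + 4.6 mL = 4780 μL total → factor 4780/180 = 26.556
Step 4: 0.18 mL + 16.5 mL = 16.68 mL total → factor 16.68/0.18 = 92.667
Step 5: 160 μL + 2400 μL = 2560 μL total → factor 2560/160 = 16
Dilution factor to tube #3 = 9510.9; to tube #5 = 1.4102 × 10^7
[tube #3]/[tube #5] = (factor to tube #5)/(factor to tube #3) = 1.4102 × 10^7/9510.9 = 1.48 × 10^3

1.48 × 10^3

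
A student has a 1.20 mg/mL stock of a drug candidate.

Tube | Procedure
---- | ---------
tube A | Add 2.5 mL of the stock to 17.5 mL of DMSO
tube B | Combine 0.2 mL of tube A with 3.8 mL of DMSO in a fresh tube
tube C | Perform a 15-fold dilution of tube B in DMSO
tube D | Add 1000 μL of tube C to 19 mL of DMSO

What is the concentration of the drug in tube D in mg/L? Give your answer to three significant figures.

Step 1: 2.5 mL + 17.5 mL = 20 mL total → factor 20/2.5 = 8
Step 2: 0.2 mL + 3.8 mL = 4 mL total → factor 4/0.2 = 20
Step 3: 15-fold → factor 15
Step 4: 1000 μL + 19 mL = 20000 μL total → factor 20000/1000 = 20
Overall dilution factor = 8 × 20 × 15 × 20 = 48000
Final = 1.20 mg/mL / 48000 = 2.500 × 10^-5 mg/mL = 0.0250 mg/L

0.0250 mg/L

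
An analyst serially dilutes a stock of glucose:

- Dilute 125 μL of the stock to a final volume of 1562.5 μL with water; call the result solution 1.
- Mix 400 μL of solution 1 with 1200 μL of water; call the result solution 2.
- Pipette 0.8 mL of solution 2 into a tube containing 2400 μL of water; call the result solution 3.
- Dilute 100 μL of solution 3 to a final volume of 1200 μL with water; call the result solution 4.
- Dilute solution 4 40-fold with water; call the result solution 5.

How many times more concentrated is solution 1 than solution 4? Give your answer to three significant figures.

192

Step 1: 125 μL brought to 1562.5 μL → factor 1562.5/125 = 12.5
Step 2: 400 μL + 1200 μL = 1600 μL total → factor 1600/400 = 4
Step 3: 0.8 mL + 2400 μL = 3.2 mL total → factor 3.2/0.8 = 4
Step 4: 100 μL brought to 1200 μL → factor 1200/100 = 12
Dilution factor to solution 1 = 12.5; to solution 4 = 2400
[solution 1]/[solution 4] = (factor to solution 4)/(factor to solution 1) = 2400/12.5 = 192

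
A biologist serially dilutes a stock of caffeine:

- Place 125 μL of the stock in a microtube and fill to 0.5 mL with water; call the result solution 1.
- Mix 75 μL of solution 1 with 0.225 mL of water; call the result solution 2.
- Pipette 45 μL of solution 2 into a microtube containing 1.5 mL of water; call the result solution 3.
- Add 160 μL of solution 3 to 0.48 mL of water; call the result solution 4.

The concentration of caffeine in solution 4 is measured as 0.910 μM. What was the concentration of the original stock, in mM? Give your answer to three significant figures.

Step 1: 125 μL brought to 0.5 mL → factor 500/125 = 4
Step 2: 75 μL + 0.225 mL = 300 μL total → factor 300/75 = 4
Step 3: 45 μL + 1.5 mL = 1545 μL total → factor 1545/45 = 34.333
Step 4: 160 μL + 0.48 mL = 640 μL total → factor 640/160 = 4
Overall dilution factor = 4 × 4 × 34.333 × 4 = 2197.3
Stock = 0.910 μM × 2197.3 = 2000 μM = 2.00 mM

2.00 mM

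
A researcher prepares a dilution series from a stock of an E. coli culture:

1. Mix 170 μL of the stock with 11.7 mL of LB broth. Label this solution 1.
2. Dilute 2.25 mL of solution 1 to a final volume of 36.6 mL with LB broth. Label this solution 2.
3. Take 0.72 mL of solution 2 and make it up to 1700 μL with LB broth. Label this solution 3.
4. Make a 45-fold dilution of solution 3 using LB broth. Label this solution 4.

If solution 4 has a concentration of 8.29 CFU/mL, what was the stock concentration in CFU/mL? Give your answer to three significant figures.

1.00 × 10^6 CFU/mL

Step 1: 170 μL + 11.7 mL = 11870 μL total → factor 11870/170 = 69.824
Step 2: 2.25 mL brought to 36.6 mL → factor 36.6/2.25 = 16.267
Step 3: 0.72 mL brought to 1700 μL → factor 1.7/0.72 = 2.3611
Step 4: 45-fold → factor 45
Overall dilution factor = 69.824 × 16.267 × 2.3611 × 45 = 1.2068 × 10^5
Stock = 8.29 CFU/mL × 1.2068 × 10^5 = 1.00 × 10^6 CFU/mL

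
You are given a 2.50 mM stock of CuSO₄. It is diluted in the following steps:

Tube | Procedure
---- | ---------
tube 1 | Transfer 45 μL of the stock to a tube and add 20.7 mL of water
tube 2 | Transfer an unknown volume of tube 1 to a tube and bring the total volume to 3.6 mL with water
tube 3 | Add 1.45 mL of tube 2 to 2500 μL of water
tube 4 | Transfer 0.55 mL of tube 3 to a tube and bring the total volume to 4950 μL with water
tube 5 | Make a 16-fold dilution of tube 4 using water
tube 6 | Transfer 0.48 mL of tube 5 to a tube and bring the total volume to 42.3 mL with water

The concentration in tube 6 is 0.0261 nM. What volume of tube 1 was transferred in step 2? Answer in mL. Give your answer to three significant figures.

Step 1: 45 μL + 20.7 mL = 20745 μL total → factor 20745/45 = 461
Step 2: v brought to 3.6 mL → factor = 3.6 mL/v
Step 3: 1.45 mL + 2500 μL = 3.95 mL total → factor 3.95/1.45 = 2.7241
Step 4: 0.55 mL brought to 4950 μL → factor 4.95/0.55 = 9
Step 5: 16-fold → factor 16
Step 6: 0.48 mL brought to 42.3 mL → factor 42.3/0.48 = 88.125
Product of known-step factors = 1.5936 × 10^7
Overall factor = 2.50 mM / (0.0261 nM) = 9.5785 × 10^7
Step-2 factor = 9.5785 × 10^7 / 1.5936 × 10^7 = 6.0105
v = 3.6 mL / 6.0105 = 0.599 mL

0.599 mL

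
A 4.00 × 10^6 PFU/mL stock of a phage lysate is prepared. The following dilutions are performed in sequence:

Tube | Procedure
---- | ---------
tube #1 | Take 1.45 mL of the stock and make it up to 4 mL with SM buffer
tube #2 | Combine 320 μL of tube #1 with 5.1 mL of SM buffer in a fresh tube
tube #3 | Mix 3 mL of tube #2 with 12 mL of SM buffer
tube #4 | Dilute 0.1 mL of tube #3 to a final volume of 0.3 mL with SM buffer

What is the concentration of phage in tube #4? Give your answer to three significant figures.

5.71 × 10^3 PFU/mL

Step 1: 1.45 mL brought to 4 mL → factor 4/1.45 = 2.7586
Step 2: 320 μL + 5.1 mL = 5420 μL total → factor 5420/320 = 16.938
Step 3: 3 mL + 12 mL = 15 mL total → factor 15/3 = 5
Step 4: 0.1 mL brought to 0.3 mL → factor 0.3/0.1 = 3
Dilution factor through tube #4 = 2.7586 × 16.938 × 5 × 3 = 700.86
[tube #4] = 4.00 × 10^6 PFU/mL / 700.86 = 5.71 × 10^3 PFU/mL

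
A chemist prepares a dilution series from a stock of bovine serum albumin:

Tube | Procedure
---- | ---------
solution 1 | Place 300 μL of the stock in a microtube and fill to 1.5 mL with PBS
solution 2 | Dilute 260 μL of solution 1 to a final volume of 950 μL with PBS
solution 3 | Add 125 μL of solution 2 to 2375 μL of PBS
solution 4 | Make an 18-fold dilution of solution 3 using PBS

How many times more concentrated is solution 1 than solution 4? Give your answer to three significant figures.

Step 1: 300 μL brought to 1.5 mL → factor 1500/300 = 5
Step 2: 260 μL brought to 950 μL → factor 950/260 = 3.6538
Step 3: 125 μL + 2375 μL = 2500 μL total → factor 2500/125 = 20
Step 4: 18-fold → factor 18
Dilution factor to solution 1 = 5; to solution 4 = 6576.9
[solution 1]/[solution 4] = (factor to solution 4)/(factor to solution 1) = 6576.9/5 = 1.32 × 10^3

1.32 × 10^3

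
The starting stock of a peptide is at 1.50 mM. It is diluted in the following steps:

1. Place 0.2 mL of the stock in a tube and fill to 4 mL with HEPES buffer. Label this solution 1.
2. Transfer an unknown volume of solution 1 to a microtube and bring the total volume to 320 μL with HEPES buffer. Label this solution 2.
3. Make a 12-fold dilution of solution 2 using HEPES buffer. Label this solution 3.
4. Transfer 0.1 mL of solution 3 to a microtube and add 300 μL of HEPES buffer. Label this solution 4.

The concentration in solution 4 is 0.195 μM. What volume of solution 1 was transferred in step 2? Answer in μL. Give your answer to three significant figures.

39.9 μL

Step 1: 0.2 mL brought to 4 mL → factor 4/0.2 = 20
Step 2: v brought to 320 μL → factor = 320 μL/v
Step 3: 12-fold → factor 12
Step 4: 0.1 mL + 300 μL = 0.4 mL total → factor 0.4/0.1 = 4
Product of known-step factors = 960
Overall factor = 1.50 mM / (0.195 μM) = 7692.3
Step-2 factor = 7692.3 / 960 = 8.0128
v = 320 μL / 8.0128 = 39.9 μL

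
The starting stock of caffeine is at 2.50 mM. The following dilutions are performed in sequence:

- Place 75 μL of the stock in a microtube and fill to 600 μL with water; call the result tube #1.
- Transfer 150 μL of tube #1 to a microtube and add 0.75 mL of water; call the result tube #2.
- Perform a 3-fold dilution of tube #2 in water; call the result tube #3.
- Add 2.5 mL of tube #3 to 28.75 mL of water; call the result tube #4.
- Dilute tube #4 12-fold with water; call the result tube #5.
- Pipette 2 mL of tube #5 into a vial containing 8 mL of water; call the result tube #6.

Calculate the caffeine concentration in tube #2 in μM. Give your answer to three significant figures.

Step 1: 75 μL brought to 600 μL → factor 600/75 = 8
Step 2: 150 μL + 0.75 mL = 900 μL total → factor 900/150 = 6
Dilution factor through tube #2 = 8 × 6 = 48
[tube #2] = 2.50 mM / 48 = 0.05208 mM = 52.1 μM

52.1 μM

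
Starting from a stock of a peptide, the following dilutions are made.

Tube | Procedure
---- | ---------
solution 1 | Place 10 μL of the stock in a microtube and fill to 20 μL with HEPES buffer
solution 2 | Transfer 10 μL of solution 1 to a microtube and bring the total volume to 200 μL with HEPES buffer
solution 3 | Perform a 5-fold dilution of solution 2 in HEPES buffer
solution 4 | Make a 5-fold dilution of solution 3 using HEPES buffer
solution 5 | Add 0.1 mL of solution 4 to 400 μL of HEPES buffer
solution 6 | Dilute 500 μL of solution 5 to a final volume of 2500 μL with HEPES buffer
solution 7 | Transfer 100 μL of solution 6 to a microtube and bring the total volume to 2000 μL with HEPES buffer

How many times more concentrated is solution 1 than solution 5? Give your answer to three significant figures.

2.50 × 10^3

Step 1: 10 μL brought to 20 μL → factor 20/10 = 2
Step 2: 10 μL brought to 200 μL → factor 200/10 = 20
Step 3: 5-fold → factor 5
Step 4: 5-fold → factor 5
Step 5: 0.1 mL + 400 μL = 0.5 mL total → factor 0.5/0.1 = 5
Dilution factor to solution 1 = 2; to solution 5 = 5000
[solution 1]/[solution 5] = (factor to solution 5)/(factor to solution 1) = 5000/2 = 2.50 × 10^3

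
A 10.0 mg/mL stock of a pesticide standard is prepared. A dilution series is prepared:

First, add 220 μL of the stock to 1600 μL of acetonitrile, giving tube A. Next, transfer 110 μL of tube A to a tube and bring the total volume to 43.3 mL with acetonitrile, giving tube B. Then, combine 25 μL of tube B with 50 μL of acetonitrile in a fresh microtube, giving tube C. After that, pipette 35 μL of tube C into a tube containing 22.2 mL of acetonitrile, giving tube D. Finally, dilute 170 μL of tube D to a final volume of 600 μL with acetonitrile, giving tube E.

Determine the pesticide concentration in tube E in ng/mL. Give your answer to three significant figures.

Step 1: 220 μL + 1600 μL = 1820 μL total → factor 1820/220 = 8.2727
Step 2: 110 μL brought to 43.3 mL → factor 43300/110 = 393.64
Step 3: 25 μL + 50 μL = 75 μL total → factor 75/25 = 3
Step 4: 35 μL + 22.2 mL = 22235 μL total → factor 22235/35 = 635.29
Step 5: 170 μL brought to 600 μL → factor 600/170 = 3.5294
Overall dilution factor = 8.2727 × 393.64 × 3 × 635.29 × 3.5294 = 2.1905 × 10^7
Final = 10.0 mg/mL / 2.1905 × 10^7 = 4.565 × 10^-7 mg/mL = 0.457 ng/mL

0.457 ng/mL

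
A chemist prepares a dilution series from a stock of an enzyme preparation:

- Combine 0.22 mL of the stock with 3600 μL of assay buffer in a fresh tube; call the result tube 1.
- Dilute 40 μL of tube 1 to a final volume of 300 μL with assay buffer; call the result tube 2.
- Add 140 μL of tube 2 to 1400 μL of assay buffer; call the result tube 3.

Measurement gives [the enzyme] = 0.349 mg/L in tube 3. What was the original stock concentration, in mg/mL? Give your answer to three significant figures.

0.500 mg/mL

Step 1: 0.22 mL + 3600 μL = 3.82 mL total → factor 3.82/0.22 = 17.364
Step 2: 40 μL brought to 300 μL → factor 300/40 = 7.5
Step 3: 140 μL + 1400 μL = 1540 μL total → factor 1540/140 = 11
Overall dilution factor = 17.364 × 7.5 × 11 = 1432.5
Stock = 0.349 mg/L × 1432.5 = 499.9 mg/L = 0.500 mg/mL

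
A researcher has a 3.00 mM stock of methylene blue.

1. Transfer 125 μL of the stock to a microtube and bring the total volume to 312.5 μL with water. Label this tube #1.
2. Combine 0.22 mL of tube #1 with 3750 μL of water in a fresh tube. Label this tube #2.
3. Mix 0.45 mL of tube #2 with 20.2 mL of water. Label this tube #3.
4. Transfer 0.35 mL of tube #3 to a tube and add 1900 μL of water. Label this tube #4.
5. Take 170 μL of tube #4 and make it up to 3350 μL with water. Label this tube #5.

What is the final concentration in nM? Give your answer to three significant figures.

Step 1: 125 μL brought to 312.5 μL → factor 312.5/125 = 2.5
Step 2: 0.22 mL + 3750 μL = 3.97 mL total → factor 3.97/0.22 = 18.045
Step 3: 0.45 mL + 20.2 mL = 20.65 mL total → factor 20.65/0.45 = 45.889
Step 4: 0.35 mL + 1900 μL = 2.25 mL total → factor 2.25/0.35 = 6.4286
Step 5: 170 μL brought to 3350 μL → factor 3350/170 = 19.706
Overall dilution factor = 2.5 × 18.045 × 45.889 × 6.4286 × 19.706 = 2.6226 × 10^5
Final = 3.00 mM / 2.6226 × 10^5 = 1.144 × 10^-5 mM = 11.4 nM

11.4 nM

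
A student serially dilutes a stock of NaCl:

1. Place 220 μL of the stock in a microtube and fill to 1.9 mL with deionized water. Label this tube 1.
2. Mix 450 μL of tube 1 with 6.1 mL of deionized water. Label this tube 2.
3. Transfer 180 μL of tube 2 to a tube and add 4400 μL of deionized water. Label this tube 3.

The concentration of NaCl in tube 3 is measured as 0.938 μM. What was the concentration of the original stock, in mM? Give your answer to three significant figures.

Step 1: 220 μL brought to 1.9 mL → factor 1900/220 = 8.6364
Step 2: 450 μL + 6.1 mL = 6550 μL total → factor 6550/450 = 14.556
Step 3: 180 μL + 4400 μL = 4580 μL total → factor 4580/180 = 25.444
Overall dilution factor = 8.6364 × 14.556 × 25.444 = 3198.5
Stock = 0.938 μM × 3198.5 = 3000 μM = 3.00 mM

3.00 mM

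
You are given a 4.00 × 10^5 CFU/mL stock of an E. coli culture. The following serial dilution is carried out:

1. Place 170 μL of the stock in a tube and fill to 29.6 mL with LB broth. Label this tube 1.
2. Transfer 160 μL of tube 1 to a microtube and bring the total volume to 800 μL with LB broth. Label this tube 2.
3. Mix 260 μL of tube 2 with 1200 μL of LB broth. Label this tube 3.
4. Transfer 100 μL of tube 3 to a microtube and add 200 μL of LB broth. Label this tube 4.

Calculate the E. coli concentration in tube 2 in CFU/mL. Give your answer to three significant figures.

459 CFU/mL

Step 1: 170 μL brought to 29.6 mL → factor 29600/170 = 174.12
Step 2: 160 μL brought to 800 μL → factor 800/160 = 5
Dilution factor through tube 2 = 174.12 × 5 = 870.59
[tube 2] = 4.00 × 10^5 CFU/mL / 870.59 = 459 CFU/mL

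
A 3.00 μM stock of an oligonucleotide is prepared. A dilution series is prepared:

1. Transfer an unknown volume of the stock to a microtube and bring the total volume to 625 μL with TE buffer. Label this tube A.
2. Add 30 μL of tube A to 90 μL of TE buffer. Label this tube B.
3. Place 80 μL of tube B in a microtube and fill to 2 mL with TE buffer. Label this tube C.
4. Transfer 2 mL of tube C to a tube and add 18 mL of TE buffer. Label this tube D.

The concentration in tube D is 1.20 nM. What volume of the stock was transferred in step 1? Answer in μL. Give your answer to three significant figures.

250 μL

Step 1: v brought to 625 μL → factor = 625 μL/v
Step 2: 30 μL + 90 μL = 120 μL total → factor 120/30 = 4
Step 3: 80 μL brought to 2 mL → factor 2000/80 = 25
Step 4: 2 mL + 18 mL = 20 mL total → factor 20/2 = 10
Product of known-step factors = 1000
Overall factor = 3.00 μM / (1.20 nM) = 2500
Step-1 factor = 2500 / 1000 = 2.5
v = 625 μL / 2.5 = 250 μL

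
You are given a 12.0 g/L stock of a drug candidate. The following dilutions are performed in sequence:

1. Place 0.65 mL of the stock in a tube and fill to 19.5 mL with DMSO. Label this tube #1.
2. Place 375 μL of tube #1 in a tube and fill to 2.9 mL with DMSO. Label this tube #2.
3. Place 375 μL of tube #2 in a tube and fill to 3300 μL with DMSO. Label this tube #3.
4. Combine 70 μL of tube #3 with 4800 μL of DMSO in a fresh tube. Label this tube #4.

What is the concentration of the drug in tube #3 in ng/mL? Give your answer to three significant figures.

5.88 × 10^3 ng/mL

Step 1: 0.65 mL brought to 19.5 mL → factor 19.5/0.65 = 30
Step 2: 375 μL brought to 2.9 mL → factor 2900/375 = 7.7333
Step 3: 375 μL brought to 3300 μL → factor 3300/375 = 8.8
Dilution factor through tube #3 = 30 × 7.7333 × 8.8 = 2041.6
[tube #3] = 12.0 g/L / 2041.6 = 0.005878 g/L = 5.88 × 10^3 ng/mL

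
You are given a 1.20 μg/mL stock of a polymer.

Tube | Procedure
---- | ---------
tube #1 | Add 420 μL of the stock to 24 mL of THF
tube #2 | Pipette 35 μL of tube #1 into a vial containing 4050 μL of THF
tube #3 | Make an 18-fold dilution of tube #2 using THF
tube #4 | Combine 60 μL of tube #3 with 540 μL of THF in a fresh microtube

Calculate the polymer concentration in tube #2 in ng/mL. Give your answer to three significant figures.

0.177 ng/mL

Step 1: 420 μL + 24 mL = 24420 μL total → factor 24420/420 = 58.143
Step 2: 35 μL + 4050 μL = 4085 μL total → factor 4085/35 = 116.71
Dilution factor through tube #2 = 58.143 × 116.71 = 6786.1
[tube #2] = 1.20 μg/mL / 6786.1 = 0.0001768 μg/mL = 0.177 ng/mL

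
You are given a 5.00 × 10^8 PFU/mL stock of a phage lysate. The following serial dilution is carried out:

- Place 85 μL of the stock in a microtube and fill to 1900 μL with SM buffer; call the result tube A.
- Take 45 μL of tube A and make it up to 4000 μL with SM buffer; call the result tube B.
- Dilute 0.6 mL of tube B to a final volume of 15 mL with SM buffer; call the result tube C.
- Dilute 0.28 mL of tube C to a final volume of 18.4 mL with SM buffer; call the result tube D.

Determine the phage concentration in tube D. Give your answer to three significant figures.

Step 1: 85 μL brought to 1900 μL → factor 1900/85 = 22.353
Step 2: 45 μL brought to 4000 μL → factor 4000/45 = 88.889
Step 3: 0.6 mL brought to 15 mL → factor 15/0.6 = 25
Step 4: 0.28 mL brought to 18.4 mL → factor 18.4/0.28 = 65.714
Overall dilution factor = 22.353 × 88.889 × 25 × 65.714 = 3.2642 × 10^6
Final = 5.00 × 10^8 PFU/mL / 3.2642 × 10^6 = 153 PFU/mL

153 PFU/mL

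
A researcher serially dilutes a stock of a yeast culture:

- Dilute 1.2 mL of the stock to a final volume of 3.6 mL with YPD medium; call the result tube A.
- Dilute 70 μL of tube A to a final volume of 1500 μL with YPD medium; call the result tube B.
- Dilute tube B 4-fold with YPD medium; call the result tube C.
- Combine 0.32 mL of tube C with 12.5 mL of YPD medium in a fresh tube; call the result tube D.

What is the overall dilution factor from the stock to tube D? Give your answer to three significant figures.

1.03 × 10^4

Step 1: 1.2 mL brought to 3.6 mL → factor 3.6/1.2 = 3
Step 2: 70 μL brought to 1500 μL → factor 1500/70 = 21.429
Step 3: 4-fold → factor 4
Step 4: 0.32 mL + 12.5 mL = 12.82 mL total → factor 12.82/0.32 = 40.062
Overall dilution factor = 3 × 21.429 × 4 × 40.062 = 10302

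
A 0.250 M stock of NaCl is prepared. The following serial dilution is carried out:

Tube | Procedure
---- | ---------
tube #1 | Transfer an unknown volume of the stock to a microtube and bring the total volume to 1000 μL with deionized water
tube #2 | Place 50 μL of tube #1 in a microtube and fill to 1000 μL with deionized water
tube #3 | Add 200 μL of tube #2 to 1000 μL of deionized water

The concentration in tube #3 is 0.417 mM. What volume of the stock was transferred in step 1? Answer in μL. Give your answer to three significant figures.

200 μL

Step 1: v brought to 1000 μL → factor = 1000 μL/v
Step 2: 50 μL brought to 1000 μL → factor 1000/50 = 20
Step 3: 200 μL + 1000 μL = 1200 μL total → factor 1200/200 = 6
Product of known-step factors = 120
Overall factor = 0.250 M / (0.417 mM) = 599.52
Step-1 factor = 599.52 / 120 = 4.996
v = 1000 μL / 4.996 = 200 μL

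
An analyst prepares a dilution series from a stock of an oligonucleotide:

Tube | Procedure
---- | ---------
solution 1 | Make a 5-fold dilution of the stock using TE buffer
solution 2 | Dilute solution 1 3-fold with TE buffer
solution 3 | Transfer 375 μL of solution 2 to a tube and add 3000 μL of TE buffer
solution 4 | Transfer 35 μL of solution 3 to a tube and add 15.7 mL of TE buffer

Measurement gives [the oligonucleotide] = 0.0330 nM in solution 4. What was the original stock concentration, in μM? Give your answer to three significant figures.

Step 1: 5-fold → factor 5
Step 2: 3-fold → factor 3
Step 3: 375 μL + 3000 μL = 3375 μL total → factor 3375/375 = 9
Step 4: 35 μL + 15.7 mL = 15735 μL total → factor 15735/35 = 449.57
Overall dilution factor = 5 × 3 × 9 × 449.57 = 60692
Stock = 0.0330 nM × 60692 = 2003 nM = 2.00 μM

2.00 μM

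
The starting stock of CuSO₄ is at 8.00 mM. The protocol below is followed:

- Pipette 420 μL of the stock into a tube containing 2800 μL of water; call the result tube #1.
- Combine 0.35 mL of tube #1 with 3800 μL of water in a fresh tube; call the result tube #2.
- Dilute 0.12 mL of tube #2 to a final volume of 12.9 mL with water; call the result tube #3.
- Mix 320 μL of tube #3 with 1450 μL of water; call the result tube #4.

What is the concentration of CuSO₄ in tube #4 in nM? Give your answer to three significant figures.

148 nM

Step 1: 420 μL + 2800 μL = 3220 μL total → factor 3220/420 = 7.6667
Step 2: 0.35 mL + 3800 μL = 4.15 mL total → factor 4.15/0.35 = 11.857
Step 3: 0.12 mL brought to 12.9 mL → factor 12.9/0.12 = 107.5
Step 4: 320 μL + 1450 μL = 1770 μL total → factor 1770/320 = 5.5312
Overall dilution factor = 7.6667 × 11.857 × 107.5 × 5.5312 = 54053
Final = 8.00 mM / 54053 = 0.0001480 mM = 148 nM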